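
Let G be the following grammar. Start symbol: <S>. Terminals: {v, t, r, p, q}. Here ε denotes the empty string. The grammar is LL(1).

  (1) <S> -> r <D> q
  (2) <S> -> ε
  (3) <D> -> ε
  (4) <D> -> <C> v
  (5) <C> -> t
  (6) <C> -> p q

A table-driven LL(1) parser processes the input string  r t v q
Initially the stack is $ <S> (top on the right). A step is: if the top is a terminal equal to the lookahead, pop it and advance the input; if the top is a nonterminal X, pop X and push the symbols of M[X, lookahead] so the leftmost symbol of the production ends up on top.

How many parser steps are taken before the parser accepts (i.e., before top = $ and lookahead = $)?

     Stack      Input      Action
  1  $ <S>      r t v q $  expand <S> -> r <D> q
  2  $ q <D> r  r t v q $  match r
  3  $ q <D>    t v q $    expand <D> -> <C> v
  4  $ q v <C>  t v q $    expand <C> -> t
  5  $ q v t    t v q $    match t
  6  $ q v      v q $      match v
  7  $ q        q $        match q
Accept reached after 7 steps.

7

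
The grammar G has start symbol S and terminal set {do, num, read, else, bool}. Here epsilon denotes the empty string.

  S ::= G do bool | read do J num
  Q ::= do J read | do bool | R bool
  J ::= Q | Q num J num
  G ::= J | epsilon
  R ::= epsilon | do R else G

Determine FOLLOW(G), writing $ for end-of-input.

FIRST(R) = {epsilon, do}
FIRST(Q) = {bool, do}  (via R bool)
FIRST(J) = {bool, do}  (via Q, Q num J num)
FIRST(G) = {epsilon, bool, do}  (via J)
FIRST(S) = {bool, do, read}  (via G do bool)
FOLLOW(S) includes $ since S is the start symbol.
FOLLOW(S): S appears on no right-hand side. Thus FOLLOW(S) = {$}.
FOLLOW(R): in Q::=R bool, R is followed by bool with FIRST {bool}; in R::=do R else G, R is followed by else G with FIRST {else}. Thus FOLLOW(R) = {bool, else}.
FOLLOW(G): in S::=G do bool, G is followed by do bool with FIRST {do}; in R::=do R else G, the suffix after G is empty, so FOLLOW(G) ⊇ FOLLOW(R) = {bool, else}. Thus FOLLOW(G) = {bool, do, else}.
FOLLOW(J): in S::=read do J num, J is followed by num with FIRST {num}; in Q::=do J read, J is followed by read with FIRST {read}; in J::=Q num J num, J is followed by num with FIRST {num}; in G::=J, the suffix after J is empty, so FOLLOW(J) ⊇ FOLLOW(G) = {bool, do, else}. Thus FOLLOW(J) = {bool, do, else, num, read}.
FOLLOW(Q): in J::=Q, the suffix after Q is empty, so FOLLOW(Q) ⊇ FOLLOW(J) = {bool, do, else, num, read}; in J::=Q num J num, Q is followed by num J num with FIRST {num}. Thus FOLLOW(Q) = {bool, do, else, num, read}.

{bool, do, else}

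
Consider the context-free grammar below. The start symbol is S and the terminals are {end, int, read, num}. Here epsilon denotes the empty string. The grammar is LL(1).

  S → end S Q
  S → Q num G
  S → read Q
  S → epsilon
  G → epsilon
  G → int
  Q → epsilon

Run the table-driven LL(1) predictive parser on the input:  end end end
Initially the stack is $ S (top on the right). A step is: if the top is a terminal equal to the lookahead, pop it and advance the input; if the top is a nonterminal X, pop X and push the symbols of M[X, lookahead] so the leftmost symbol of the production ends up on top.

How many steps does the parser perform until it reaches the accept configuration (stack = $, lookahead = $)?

      Stack          Input          Action
   1  $ S            end end end $  expand S → end S Q
   2  $ Q S end      end end end $  match end
   3  $ Q S          end end $      expand S → end S Q
   4  $ Q Q S end    end end $      match end
   5  $ Q Q S        end $          expand S → end S Q
   6  $ Q Q Q S end  end $          match end
   7  $ Q Q Q S      $              expand S → epsilon
   8  $ Q Q Q        $              expand Q → epsilon
   9  $ Q Q          $              expand Q → epsilon
  10  $ Q            $              expand Q → epsilon
Accept reached after 10 steps.

10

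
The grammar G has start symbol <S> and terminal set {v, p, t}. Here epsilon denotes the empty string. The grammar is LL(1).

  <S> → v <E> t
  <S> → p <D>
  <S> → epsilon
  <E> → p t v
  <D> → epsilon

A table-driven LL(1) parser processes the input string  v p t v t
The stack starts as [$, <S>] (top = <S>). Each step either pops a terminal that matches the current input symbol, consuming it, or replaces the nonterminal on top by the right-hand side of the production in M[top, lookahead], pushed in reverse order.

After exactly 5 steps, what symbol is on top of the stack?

v

step 1: stack=$ <S>  input=v p t v t $  — expand <S> → v <E> t
step 2: stack=$ t <E> v  input=v p t v t $  — match v
step 3: stack=$ t <E>  input=p t v t $  — expand <E> → p t v
step 4: stack=$ t v t p  input=p t v t $  — match p
step 5: stack=$ t v t  input=t v t $  — match t
Stack after step 5: $ t v (top = v).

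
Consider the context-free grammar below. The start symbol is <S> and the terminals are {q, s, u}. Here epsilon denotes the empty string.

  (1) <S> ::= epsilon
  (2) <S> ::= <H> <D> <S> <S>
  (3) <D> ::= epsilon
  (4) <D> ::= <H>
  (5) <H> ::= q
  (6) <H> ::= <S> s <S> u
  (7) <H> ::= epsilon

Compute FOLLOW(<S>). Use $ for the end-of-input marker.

FIRST(<S>): from <S>::=epsilon we get {epsilon}; from <S>::=<H> <D> <S> <S> we get {epsilon, q, s}. So FIRST(<S>) = {epsilon, q, s}.
FIRST(<H>): from <H>::=q we get {q}; from <H>::=<S> s <S> u we get {q, s}; from <H>::=epsilon we get {epsilon}. So FIRST(<H>) = {epsilon, q, s}.
FIRST(<D>): from <D>::=epsilon we get {epsilon}; from <D>::=<H> we get {epsilon, q, s}. So FIRST(<D>) = {epsilon, q, s}.
FOLLOW(<S>) includes $ since <S> is the start symbol.
FOLLOW(<S>): in <S>::=<H> <D> <S> <S> (occurrence 1), <S> is followed by <S> with FIRST {epsilon, q, s}; in <S>::=<H> <D> <S> <S> (occurrence 1), the suffix after <S> is nullable (adds nothing new); in <S>::=<H> <D> <S> <S> (occurrence 2), the suffix after <S> is empty (adds nothing new); in <H>::=<S> s <S> u (occurrence 1), <S> is followed by s <S> u with FIRST {s}; in <H>::=<S> s <S> u (occurrence 2), <S> is followed by u with FIRST {u}. Thus FOLLOW(<S>) = {$, q, s, u}.
FOLLOW(<D>): in <S>::=<H> <D> <S> <S>, <D> is followed by <S> <S> with FIRST {epsilon, q, s}; in <S>::=<H> <D> <S> <S>, the suffix after <D> is nullable, so FOLLOW(<D>) ⊇ FOLLOW(<S>) = {$, q, s, u}. Thus FOLLOW(<D>) = {$, q, s, u}.
FOLLOW(<H>): in <S>::=<H> <D> <S> <S>, <H> is followed by <D> <S> <S> with FIRST {epsilon, q, s}; in <S>::=<H> <D> <S> <S>, the suffix after <H> is nullable, so FOLLOW(<H>) ⊇ FOLLOW(<S>) = {$, q, s, u}; in <D>::=<H>, the suffix after <H> is empty, so FOLLOW(<H>) ⊇ FOLLOW(<D>) = {$, q, s, u}. Thus FOLLOW(<H>) = {$, q, s, u}.

{$, q, s, u}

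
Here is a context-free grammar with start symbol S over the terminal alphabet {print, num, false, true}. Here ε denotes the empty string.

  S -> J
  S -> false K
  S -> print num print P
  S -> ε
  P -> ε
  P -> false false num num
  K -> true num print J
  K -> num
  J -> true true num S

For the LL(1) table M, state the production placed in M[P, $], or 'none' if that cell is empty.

P -> ε

FIRST(P) = {ε, false}
FIRST(K) = {num, true}
FIRST(J) = {true}
FIRST(S) = {ε, false, print, true}  (via J)
FOLLOW(S) includes $ since S is the start symbol.
FOLLOW(S): in J->true true num S, the suffix after S is empty, so FOLLOW(S) ⊇ FOLLOW(J) = {$}. Thus FOLLOW(S) = {$}.
FOLLOW(P): in S->print num print P, the suffix after P is empty, so FOLLOW(P) ⊇ FOLLOW(S) = {$}. Thus FOLLOW(P) = {$}.
For P -> ε: FIRST(ε) = {ε}, so it goes in M[P, t] for t ∈ {}; since ε ∈ FIRST, also for every t ∈ FOLLOW(P) = {$}.
For P -> false false num num: FIRST(false false num num) = {false}, so it goes in M[P, t] for t ∈ {false}.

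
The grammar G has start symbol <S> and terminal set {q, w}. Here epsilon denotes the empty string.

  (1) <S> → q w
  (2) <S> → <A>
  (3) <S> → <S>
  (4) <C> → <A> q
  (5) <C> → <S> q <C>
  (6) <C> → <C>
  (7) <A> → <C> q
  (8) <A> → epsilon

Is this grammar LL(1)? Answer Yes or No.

No

FIRST(<S>) = {epsilon, q}
FIRST(<C>) = {q}
FIRST(<A>) = {epsilon, q}
FOLLOW(<S>) = {$, q}
FOLLOW(<C>) = {q}
FOLLOW(<A>) = {$, q}
Cell M[<A>, q] receives both <A> → <C> q and <A> → epsilon — the grammar is not LL(1).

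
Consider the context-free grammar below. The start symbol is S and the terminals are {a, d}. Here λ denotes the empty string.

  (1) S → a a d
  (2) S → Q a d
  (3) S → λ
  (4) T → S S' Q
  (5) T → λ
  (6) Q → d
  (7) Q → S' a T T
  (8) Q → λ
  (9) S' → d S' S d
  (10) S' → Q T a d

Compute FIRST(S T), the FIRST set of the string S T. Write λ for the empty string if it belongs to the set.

{λ, a, d}

FIRST(S): from S→a a d we get {a}; from S→Q a d we get {a, d}; from S→λ we get {λ}. So FIRST(S) = {λ, a, d}.
FIRST(T): from T→S S' Q we get {a, d}; from T→λ we get {λ}. So FIRST(T) = {λ, a, d}.
FIRST(Q): from Q→d we get {d}; from Q→S' a T T we get {a, d}; from Q→λ we get {λ}. So FIRST(Q) = {λ, a, d}.
FIRST(S'): from S'→d S' S d we get {d}; from S'→Q T a d we get {a, d}. So FIRST(S') = {a, d}.
FIRST(S T): take FIRST of each symbol in turn, carrying on past any symbol whose FIRST contains λ; result {λ, a, d}.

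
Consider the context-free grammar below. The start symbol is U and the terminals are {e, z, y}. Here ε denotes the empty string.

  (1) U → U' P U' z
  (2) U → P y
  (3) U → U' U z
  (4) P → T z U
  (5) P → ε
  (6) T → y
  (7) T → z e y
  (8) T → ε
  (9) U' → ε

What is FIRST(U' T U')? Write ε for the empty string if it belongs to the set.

{ε, y, z}

FIRST(T) = {ε, y, z}
FIRST(U') = {ε}
FIRST(P) = {ε, y, z}  (via T z U)
FIRST(U) = {y, z}  (via U' P U' z, P y, U' U z)
FIRST(U' T U'): take FIRST of each symbol in turn, carrying on past any symbol whose FIRST contains ε; result {ε, y, z}.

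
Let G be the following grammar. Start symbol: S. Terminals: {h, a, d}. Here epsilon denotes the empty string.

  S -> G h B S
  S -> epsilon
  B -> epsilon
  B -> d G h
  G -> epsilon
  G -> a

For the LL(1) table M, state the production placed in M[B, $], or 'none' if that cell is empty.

FIRST(B): from B->epsilon we get {epsilon}; from B->d G h we get {d}. So FIRST(B) = {epsilon, d}.
FIRST(G): from G->epsilon we get {epsilon}; from G->a we get {a}. So FIRST(G) = {epsilon, a}.
FIRST(S): from S->G h B S we get {a, h}; from S->epsilon we get {epsilon}. So FIRST(S) = {epsilon, a, h}.
FOLLOW(S) includes $ since S is the start symbol.
FOLLOW(S): in S->G h B S, the suffix after S is empty (adds nothing new). Thus FOLLOW(S) = {$}.
FOLLOW(B): in S->G h B S, B is followed by S with FIRST {epsilon, a, h}; in S->G h B S, the suffix after B is nullable, so FOLLOW(B) ⊇ FOLLOW(S) = {$}. Thus FOLLOW(B) = {$, a, h}.
For B -> epsilon: FIRST(epsilon) = {epsilon}, so it goes in M[B, t] for t ∈ {}; since epsilon ∈ FIRST, also for every t ∈ FOLLOW(B) = {$, a, h}.
For B -> d G h: FIRST(d G h) = {d}, so it goes in M[B, t] for t ∈ {d}.

B -> epsilon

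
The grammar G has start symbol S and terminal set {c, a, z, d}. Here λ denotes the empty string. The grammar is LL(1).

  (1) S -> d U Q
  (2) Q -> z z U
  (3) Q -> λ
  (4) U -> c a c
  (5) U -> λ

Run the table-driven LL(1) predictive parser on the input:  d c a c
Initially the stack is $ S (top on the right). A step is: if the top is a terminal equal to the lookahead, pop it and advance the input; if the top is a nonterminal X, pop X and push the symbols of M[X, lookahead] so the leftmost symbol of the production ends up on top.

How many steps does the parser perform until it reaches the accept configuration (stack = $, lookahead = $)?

7

     Stack      Input      Action
  1  $ S        d c a c $  expand S -> d U Q
  2  $ Q U d    d c a c $  match d
  3  $ Q U      c a c $    expand U -> c a c
  4  $ Q c a c  c a c $    match c
  5  $ Q c a    a c $      match a
  6  $ Q c      c $        match c
  7  $ Q        $          expand Q -> λ
Accept reached after 7 steps.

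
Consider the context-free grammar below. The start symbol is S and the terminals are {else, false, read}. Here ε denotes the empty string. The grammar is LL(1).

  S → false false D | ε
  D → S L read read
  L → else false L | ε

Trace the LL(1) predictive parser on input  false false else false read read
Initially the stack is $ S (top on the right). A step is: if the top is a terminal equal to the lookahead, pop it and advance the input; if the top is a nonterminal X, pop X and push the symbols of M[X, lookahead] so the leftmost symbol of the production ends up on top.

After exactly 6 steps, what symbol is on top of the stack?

else

     Stack            Input                               Action
  1  $ S              false false else false read read $  expand S → false false D
  2  $ D false false  false false else false read read $  match false
  3  $ D false        false else false read read $        match false
  4  $ D              else false read read $              expand D → S L read read
  5  $ read read L S  else false read read $              expand S → ε
  6  $ read read L    else false read read $              expand L → else false L
Stack after step 6: $ read read L false else (top = else).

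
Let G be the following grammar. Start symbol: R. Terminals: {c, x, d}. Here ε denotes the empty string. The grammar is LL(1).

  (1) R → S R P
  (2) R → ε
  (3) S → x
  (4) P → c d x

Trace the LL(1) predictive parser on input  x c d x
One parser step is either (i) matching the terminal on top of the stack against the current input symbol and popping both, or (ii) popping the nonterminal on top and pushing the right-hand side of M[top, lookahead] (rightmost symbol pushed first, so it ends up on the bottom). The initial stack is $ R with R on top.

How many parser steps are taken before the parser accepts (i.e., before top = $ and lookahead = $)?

8

     Stack    Input      Action
  1  $ R      x c d x $  expand R → S R P
  2  $ P R S  x c d x $  expand S → x
  3  $ P R x  x c d x $  match x
  4  $ P R    c d x $    expand R → ε
  5  $ P      c d x $    expand P → c d x
  6  $ x d c  c d x $    match c
  7  $ x d    d x $      match d
  8  $ x      x $        match x
Accept reached after 8 steps.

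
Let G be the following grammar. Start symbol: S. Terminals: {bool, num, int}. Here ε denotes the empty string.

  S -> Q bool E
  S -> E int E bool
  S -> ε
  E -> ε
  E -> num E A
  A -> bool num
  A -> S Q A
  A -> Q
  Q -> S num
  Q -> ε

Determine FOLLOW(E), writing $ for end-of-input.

FIRST(E): from E->ε we get {ε}; from E->num E A we get {num}. So FIRST(E) = {ε, num}.
FIRST(S): from S->Q bool E we get {bool, int, num}; from S->E int E bool we get {int, num}; from S->ε we get {ε}. So FIRST(S) = {ε, bool, int, num}.
FIRST(Q): from Q->S num we get {bool, int, num}; from Q->ε we get {ε}. So FIRST(Q) = {ε, bool, int, num}.
FIRST(A): from A->bool num we get {bool}; from A->S Q A we get {ε, bool, int, num}; from A->Q we get {ε, bool, int, num}. So FIRST(A) = {ε, bool, int, num}.
FOLLOW(S) includes $ since S is the start symbol.
FOLLOW(S): in A->S Q A, S is followed by Q A with FIRST {ε, bool, int, num}; in A->S Q A, the suffix after S is nullable, so FOLLOW(S) ⊇ FOLLOW(A) = {$, bool, int, num}; in Q->S num, S is followed by num with FIRST {num}. Thus FOLLOW(S) = {$, bool, int, num}.
FOLLOW(E): in S->Q bool E, the suffix after E is empty, so FOLLOW(E) ⊇ FOLLOW(S) = {$, bool, int, num}; in S->E int E bool (occurrence 1), E is followed by int E bool with FIRST {int}; in S->E int E bool (occurrence 2), E is followed by bool with FIRST {bool}; in E->num E A, E is followed by A with FIRST {ε, bool, int, num}; in E->num E A, the suffix after E is nullable (adds nothing new). Thus FOLLOW(E) = {$, bool, int, num}.
FOLLOW(A): in E->num E A, the suffix after A is empty, so FOLLOW(A) ⊇ FOLLOW(E) = {$, bool, int, num}; in A->S Q A, the suffix after A is empty (adds nothing new). Thus FOLLOW(A) = {$, bool, int, num}.
FOLLOW(Q): in S->Q bool E, Q is followed by bool E with FIRST {bool}; in A->S Q A, Q is followed by A with FIRST {ε, bool, int, num}; in A->S Q A, the suffix after Q is nullable, so FOLLOW(Q) ⊇ FOLLOW(A) = {$, bool, int, num}; in A->Q, the suffix after Q is empty, so FOLLOW(Q) ⊇ FOLLOW(A) = {$, bool, int, num}. Thus FOLLOW(Q) = {$, bool, int, num}.

{$, bool, int, num}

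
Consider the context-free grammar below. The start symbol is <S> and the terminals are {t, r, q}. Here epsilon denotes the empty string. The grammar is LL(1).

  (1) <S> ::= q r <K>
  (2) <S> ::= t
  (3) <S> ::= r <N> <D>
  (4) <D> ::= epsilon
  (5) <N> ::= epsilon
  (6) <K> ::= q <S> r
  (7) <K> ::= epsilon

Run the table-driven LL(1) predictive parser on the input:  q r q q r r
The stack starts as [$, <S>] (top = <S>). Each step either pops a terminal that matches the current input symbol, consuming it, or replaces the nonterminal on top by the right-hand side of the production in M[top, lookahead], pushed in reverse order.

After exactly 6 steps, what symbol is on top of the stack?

q

step 1: stack=$ <S>  input=q r q q r r $  — expand <S> ::= q r <K>
step 2: stack=$ <K> r q  input=q r q q r r $  — match q
step 3: stack=$ <K> r  input=r q q r r $  — match r
step 4: stack=$ <K>  input=q q r r $  — expand <K> ::= q <S> r
step 5: stack=$ r <S> q  input=q q r r $  — match q
step 6: stack=$ r <S>  input=q r r $  — expand <S> ::= q r <K>
Stack after step 6: $ r <K> r q (top = q).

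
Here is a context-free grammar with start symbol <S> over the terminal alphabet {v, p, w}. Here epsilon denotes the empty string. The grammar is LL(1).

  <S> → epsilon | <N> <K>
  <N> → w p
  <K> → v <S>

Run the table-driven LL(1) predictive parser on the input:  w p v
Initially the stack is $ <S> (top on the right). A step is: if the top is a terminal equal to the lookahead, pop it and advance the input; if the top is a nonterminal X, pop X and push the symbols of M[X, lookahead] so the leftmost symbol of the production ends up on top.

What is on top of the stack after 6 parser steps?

step 1: stack=$ <S>  input=w p v $  — expand <S> → <N> <K>
step 2: stack=$ <K> <N>  input=w p v $  — expand <N> → w p
step 3: stack=$ <K> p w  input=w p v $  — match w
step 4: stack=$ <K> p  input=p v $  — match p
step 5: stack=$ <K>  input=v $  — expand <K> → v <S>
step 6: stack=$ <S> v  input=v $  — match v
Stack after step 6: $ <S> (top = <S>).

<S>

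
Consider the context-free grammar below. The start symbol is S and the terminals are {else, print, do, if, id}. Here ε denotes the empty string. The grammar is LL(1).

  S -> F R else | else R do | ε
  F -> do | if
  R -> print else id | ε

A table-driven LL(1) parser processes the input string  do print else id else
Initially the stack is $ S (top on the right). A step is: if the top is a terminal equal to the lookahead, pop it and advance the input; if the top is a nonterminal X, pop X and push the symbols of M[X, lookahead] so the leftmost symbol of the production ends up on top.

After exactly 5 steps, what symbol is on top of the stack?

     Stack                 Input                    Action
  1  $ S                   do print else id else $  expand S -> F R else
  2  $ else R F            do print else id else $  expand F -> do
  3  $ else R do           do print else id else $  match do
  4  $ else R              print else id else $     expand R -> print else id
  5  $ else id else print  print else id else $     match print
Stack after step 5: $ else id else (top = else).

else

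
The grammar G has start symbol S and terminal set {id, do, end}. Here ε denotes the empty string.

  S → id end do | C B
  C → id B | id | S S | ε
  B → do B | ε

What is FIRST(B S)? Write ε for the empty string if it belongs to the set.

FIRST(B): from B→do B we get {do}; from B→ε we get {ε}. So FIRST(B) = {ε, do}.
FIRST(S): from S→id end do we get {id}; from S→C B we get {ε, do, id}. So FIRST(S) = {ε, do, id}.
FIRST(C): from C→id B we get {id}; from C→id we get {id}; from C→S S we get {ε, do, id}; from C→ε we get {ε}. So FIRST(C) = {ε, do, id}.
FIRST(B S): take FIRST of each symbol in turn, carrying on past any symbol whose FIRST contains ε; result {ε, do, id}.

{ε, do, id}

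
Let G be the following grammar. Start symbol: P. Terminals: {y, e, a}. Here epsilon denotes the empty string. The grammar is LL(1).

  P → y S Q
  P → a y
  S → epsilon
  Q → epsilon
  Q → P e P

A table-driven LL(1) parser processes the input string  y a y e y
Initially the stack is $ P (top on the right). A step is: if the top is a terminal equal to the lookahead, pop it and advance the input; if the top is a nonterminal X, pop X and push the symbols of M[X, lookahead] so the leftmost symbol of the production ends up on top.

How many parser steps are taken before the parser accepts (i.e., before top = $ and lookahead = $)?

step 1: stack=$ P  input=y a y e y $  — expand P → y S Q
step 2: stack=$ Q S y  input=y a y e y $  — match y
step 3: stack=$ Q S  input=a y e y $  — expand S → epsilon
step 4: stack=$ Q  input=a y e y $  — expand Q → P e P
step 5: stack=$ P e P  input=a y e y $  — expand P → a y
step 6: stack=$ P e y a  input=a y e y $  — match a
step 7: stack=$ P e y  input=y e y $  — match y
step 8: stack=$ P e  input=e y $  — match e
step 9: stack=$ P  input=y $  — expand P → y S Q
step 10: stack=$ Q S y  input=y $  — match y
step 11: stack=$ Q S  input=$  — expand S → epsilon
step 12: stack=$ Q  input=$  — expand Q → epsilon
Accept reached after 12 steps.

12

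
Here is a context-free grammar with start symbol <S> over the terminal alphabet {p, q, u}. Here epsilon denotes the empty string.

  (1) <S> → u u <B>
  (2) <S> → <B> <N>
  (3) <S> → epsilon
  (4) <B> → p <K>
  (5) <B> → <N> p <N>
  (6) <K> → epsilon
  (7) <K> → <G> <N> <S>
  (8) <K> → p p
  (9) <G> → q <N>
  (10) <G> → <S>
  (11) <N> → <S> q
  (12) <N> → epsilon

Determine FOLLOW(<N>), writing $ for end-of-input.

{$, p, q, u}

FIRST(<S>): from <S>→u u <B> we get {u}; from <S>→<B> <N> we get {p, q, u}; from <S>→epsilon we get {epsilon}. So FIRST(<S>) = {epsilon, p, q, u}.
FIRST(<G>): from <G>→q <N> we get {q}; from <G>→<S> we get {epsilon, p, q, u}. So FIRST(<G>) = {epsilon, p, q, u}.
FIRST(<N>): from <N>→<S> q we get {p, q, u}; from <N>→epsilon we get {epsilon}. So FIRST(<N>) = {epsilon, p, q, u}.
FIRST(<B>): from <B>→p <K> we get {p}; from <B>→<N> p <N> we get {p, q, u}. So FIRST(<B>) = {p, q, u}.
FIRST(<K>): from <K>→epsilon we get {epsilon}; from <K>→<G> <N> <S> we get {epsilon, p, q, u}; from <K>→p p we get {p}. So FIRST(<K>) = {epsilon, p, q, u}.
FOLLOW(<S>) includes $ since <S> is the start symbol.
FOLLOW(<S>): in <K>→<G> <N> <S>, the suffix after <S> is empty, so FOLLOW(<S>) ⊇ FOLLOW(<K>) = {$, p, q, u}; in <G>→<S>, the suffix after <S> is empty, so FOLLOW(<S>) ⊇ FOLLOW(<G>) = {$, p, q, u}; in <N>→<S> q, <S> is followed by q with FIRST {q}. Thus FOLLOW(<S>) = {$, p, q, u}.
FOLLOW(<B>): in <S>→u u <B>, the suffix after <B> is empty, so FOLLOW(<B>) ⊇ FOLLOW(<S>) = {$, p, q, u}; in <S>→<B> <N>, <B> is followed by <N> with FIRST {epsilon, p, q, u}; in <S>→<B> <N>, the suffix after <B> is nullable, so FOLLOW(<B>) ⊇ FOLLOW(<S>) = {$, p, q, u}. Thus FOLLOW(<B>) = {$, p, q, u}.
FOLLOW(<K>): in <B>→p <K>, the suffix after <K> is empty, so FOLLOW(<K>) ⊇ FOLLOW(<B>) = {$, p, q, u}. Thus FOLLOW(<K>) = {$, p, q, u}.
FOLLOW(<G>): in <K>→<G> <N> <S>, <G> is followed by <N> <S> with FIRST {epsilon, p, q, u}; in <K>→<G> <N> <S>, the suffix after <G> is nullable, so FOLLOW(<G>) ⊇ FOLLOW(<K>) = {$, p, q, u}. Thus FOLLOW(<G>) = {$, p, q, u}.
FOLLOW(<N>): in <S>→<B> <N>, the suffix after <N> is empty, so FOLLOW(<N>) ⊇ FOLLOW(<S>) = {$, p, q, u}; in <B>→<N> p <N> (occurrence 1), <N> is followed by p <N> with FIRST {p}; in <B>→<N> p <N> (occurrence 2), the suffix after <N> is empty, so FOLLOW(<N>) ⊇ FOLLOW(<B>) = {$, p, q, u}; in <K>→<G> <N> <S>, <N> is followed by <S> with FIRST {epsilon, p, q, u}; in <K>→<G> <N> <S>, the suffix after <N> is nullable, so FOLLOW(<N>) ⊇ FOLLOW(<K>) = {$, p, q, u}; in <G>→q <N>, the suffix after <N> is empty, so FOLLOW(<N>) ⊇ FOLLOW(<G>) = {$, p, q, u}. Thus FOLLOW(<N>) = {$, p, q, u}.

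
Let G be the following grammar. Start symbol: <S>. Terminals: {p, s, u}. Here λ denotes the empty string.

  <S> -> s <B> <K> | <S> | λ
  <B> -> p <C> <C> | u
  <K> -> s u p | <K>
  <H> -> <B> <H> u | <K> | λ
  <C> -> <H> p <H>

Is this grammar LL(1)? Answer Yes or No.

No

FIRST(<S>) = {λ, s}
FIRST(<B>) = {p, u}
FIRST(<K>) = {s}
FIRST(<H>) = {λ, p, s, u}
FIRST(<C>) = {p, s, u}
FOLLOW(<S>) = {$}
FOLLOW(<B>) = {p, s, u}
FOLLOW(<K>) = {$, p, s, u}
FOLLOW(<H>) = {p, s, u}
FOLLOW(<C>) = {p, s, u}
Cell M[<H>, p] receives both <H> -> <B> <H> u and <H> -> λ — the grammar is not LL(1).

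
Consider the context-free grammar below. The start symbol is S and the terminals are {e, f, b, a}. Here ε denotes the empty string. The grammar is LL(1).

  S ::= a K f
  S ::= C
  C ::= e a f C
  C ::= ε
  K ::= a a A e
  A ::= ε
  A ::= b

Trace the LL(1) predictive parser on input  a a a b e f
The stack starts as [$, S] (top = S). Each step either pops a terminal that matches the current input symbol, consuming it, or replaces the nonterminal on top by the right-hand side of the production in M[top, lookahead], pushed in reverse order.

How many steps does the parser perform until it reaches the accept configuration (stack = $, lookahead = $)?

9

step 1: stack=$ S  input=a a a b e f $  — expand S ::= a K f
step 2: stack=$ f K a  input=a a a b e f $  — match a
step 3: stack=$ f K  input=a a b e f $  — expand K ::= a a A e
step 4: stack=$ f e A a a  input=a a b e f $  — match a
step 5: stack=$ f e A a  input=a b e f $  — match a
step 6: stack=$ f e A  input=b e f $  — expand A ::= b
step 7: stack=$ f e b  input=b e f $  — match b
step 8: stack=$ f e  input=e f $  — match e
step 9: stack=$ f  input=f $  — match f
Accept reached after 9 steps.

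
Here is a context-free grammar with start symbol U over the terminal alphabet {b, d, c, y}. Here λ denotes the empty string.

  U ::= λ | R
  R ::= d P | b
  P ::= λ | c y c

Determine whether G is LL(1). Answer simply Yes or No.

Yes

FIRST(U) = {λ, b, d}
FIRST(R) = {b, d}
FIRST(P) = {λ, c}
FOLLOW(U) = {$}
FOLLOW(R) = {$}
FOLLOW(P) = {$}
Each cell of M receives at most one production.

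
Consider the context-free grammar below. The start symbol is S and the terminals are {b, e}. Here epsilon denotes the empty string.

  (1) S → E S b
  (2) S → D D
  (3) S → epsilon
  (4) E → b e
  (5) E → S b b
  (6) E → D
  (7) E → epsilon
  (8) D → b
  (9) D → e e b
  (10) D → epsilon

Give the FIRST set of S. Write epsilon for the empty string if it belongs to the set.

{epsilon, b, e}

FIRST(D) = {epsilon, b, e}
FIRST(S) = {epsilon, b, e}  (via E S b, D D)
FIRST(E) = {epsilon, b, e}  (via S b b, D)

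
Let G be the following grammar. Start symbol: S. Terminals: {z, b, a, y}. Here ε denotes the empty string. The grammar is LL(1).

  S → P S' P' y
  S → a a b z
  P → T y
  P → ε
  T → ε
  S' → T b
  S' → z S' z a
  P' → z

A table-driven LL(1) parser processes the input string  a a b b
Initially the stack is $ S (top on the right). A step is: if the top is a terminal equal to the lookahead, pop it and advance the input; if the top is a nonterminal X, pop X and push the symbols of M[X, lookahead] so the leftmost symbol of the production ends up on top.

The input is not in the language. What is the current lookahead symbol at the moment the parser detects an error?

b

     Stack      Input      Action
  1  $ S        a a b b $  expand S → a a b z
  2  $ z b a a  a a b b $  match a
  3  $ z b a    a b b $    match a
  4  $ z b      b b $      match b
  5  $ z        b $        error: top is terminal z but lookahead is b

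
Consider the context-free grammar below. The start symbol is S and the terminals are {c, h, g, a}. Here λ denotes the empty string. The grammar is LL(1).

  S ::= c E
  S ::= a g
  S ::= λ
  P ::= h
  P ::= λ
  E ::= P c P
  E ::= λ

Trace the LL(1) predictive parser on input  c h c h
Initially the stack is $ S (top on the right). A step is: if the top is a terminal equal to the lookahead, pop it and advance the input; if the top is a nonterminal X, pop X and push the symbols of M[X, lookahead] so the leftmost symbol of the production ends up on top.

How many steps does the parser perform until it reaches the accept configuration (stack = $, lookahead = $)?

8

step 1: stack=$ S  input=c h c h $  — expand S ::= c E
step 2: stack=$ E c  input=c h c h $  — match c
step 3: stack=$ E  input=h c h $  — expand E ::= P c P
step 4: stack=$ P c P  input=h c h $  — expand P ::= h
step 5: stack=$ P c h  input=h c h $  — match h
step 6: stack=$ P c  input=c h $  — match c
step 7: stack=$ P  input=h $  — expand P ::= h
step 8: stack=$ h  input=h $  — match h
Accept reached after 8 steps.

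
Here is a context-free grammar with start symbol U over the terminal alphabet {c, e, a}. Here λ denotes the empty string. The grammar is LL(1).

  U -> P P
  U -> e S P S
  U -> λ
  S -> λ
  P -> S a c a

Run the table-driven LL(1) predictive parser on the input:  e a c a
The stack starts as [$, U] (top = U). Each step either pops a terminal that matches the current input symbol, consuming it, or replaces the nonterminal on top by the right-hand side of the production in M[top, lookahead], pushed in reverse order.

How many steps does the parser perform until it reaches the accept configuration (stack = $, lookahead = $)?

9

step 1: stack=$ U  input=e a c a $  — expand U -> e S P S
step 2: stack=$ S P S e  input=e a c a $  — match e
step 3: stack=$ S P S  input=a c a $  — expand S -> λ
step 4: stack=$ S P  input=a c a $  — expand P -> S a c a
step 5: stack=$ S a c a S  input=a c a $  — expand S -> λ
step 6: stack=$ S a c a  input=a c a $  — match a
step 7: stack=$ S a c  input=c a $  — match c
step 8: stack=$ S a  input=a $  — match a
step 9: stack=$ S  input=$  — expand S -> λ
Accept reached after 9 steps.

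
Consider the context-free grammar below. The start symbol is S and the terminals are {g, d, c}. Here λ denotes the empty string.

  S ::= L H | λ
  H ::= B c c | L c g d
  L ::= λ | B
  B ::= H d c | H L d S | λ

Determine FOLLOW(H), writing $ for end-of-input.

FIRST(S): from S::=L H we get {c}; from S::=λ we get {λ}. So FIRST(S) = {λ, c}.
FIRST(H): from H::=B c c we get {c}; from H::=L c g d we get {c}. So FIRST(H) = {c}.
FIRST(B): from B::=H d c we get {c}; from B::=H L d S we get {c}; from B::=λ we get {λ}. So FIRST(B) = {λ, c}.
FIRST(L): from L::=λ we get {λ}; from L::=B we get {λ, c}. So FIRST(L) = {λ, c}.
FOLLOW(S) includes $ since S is the start symbol.
FOLLOW(L): in S::=L H, L is followed by H with FIRST {c}; in H::=L c g d, L is followed by c g d with FIRST {c}; in B::=H L d S, L is followed by d S with FIRST {d}. Thus FOLLOW(L) = {c, d}.
FOLLOW(B): in H::=B c c, B is followed by c c with FIRST {c}; in L::=B, the suffix after B is empty, so FOLLOW(B) ⊇ FOLLOW(L) = {c, d}. Thus FOLLOW(B) = {c, d}.
FOLLOW(S): in B::=H L d S, the suffix after S is empty, so FOLLOW(S) ⊇ FOLLOW(B) = {c, d}. Thus FOLLOW(S) = {$, c, d}.
FOLLOW(H): in S::=L H, the suffix after H is empty, so FOLLOW(H) ⊇ FOLLOW(S) = {$, c, d}; in B::=H d c, H is followed by d c with FIRST {d}; in B::=H L d S, H is followed by L d S with FIRST {c, d}. Thus FOLLOW(H) = {$, c, d}.

{$, c, d}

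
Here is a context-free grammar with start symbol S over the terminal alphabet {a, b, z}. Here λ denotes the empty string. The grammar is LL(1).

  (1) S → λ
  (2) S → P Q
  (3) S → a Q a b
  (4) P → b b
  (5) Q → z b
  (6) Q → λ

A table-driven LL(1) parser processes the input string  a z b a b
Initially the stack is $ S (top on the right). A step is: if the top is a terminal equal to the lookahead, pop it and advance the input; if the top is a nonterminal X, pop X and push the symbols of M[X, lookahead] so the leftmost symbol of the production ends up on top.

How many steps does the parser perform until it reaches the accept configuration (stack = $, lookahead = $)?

7

     Stack      Input        Action
  1  $ S        a z b a b $  expand S → a Q a b
  2  $ b a Q a  a z b a b $  match a
  3  $ b a Q    z b a b $    expand Q → z b
  4  $ b a b z  z b a b $    match z
  5  $ b a b    b a b $      match b
  6  $ b a      a b $        match a
  7  $ b        b $          match b
Accept reached after 7 steps.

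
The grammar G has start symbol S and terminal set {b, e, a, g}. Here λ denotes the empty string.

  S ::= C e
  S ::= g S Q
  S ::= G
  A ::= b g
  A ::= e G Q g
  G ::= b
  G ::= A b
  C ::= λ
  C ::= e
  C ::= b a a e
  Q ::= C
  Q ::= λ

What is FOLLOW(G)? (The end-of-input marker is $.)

{$, b, e, g}

FIRST(A) = {b, e}
FIRST(C) = {λ, b, e}
FIRST(G) = {b, e}  (via A b)
FIRST(Q) = {λ, b, e}  (via C)
FIRST(S) = {b, e, g}  (via C e, G)
FOLLOW(S) includes $ since S is the start symbol.
FOLLOW(S): in S::=g S Q, S is followed by Q with FIRST {λ, b, e}; in S::=g S Q, the suffix after S is nullable (adds nothing new). Thus FOLLOW(S) = {$, b, e}.
FOLLOW(A): in G::=A b, A is followed by b with FIRST {b}. Thus FOLLOW(A) = {b}.
FOLLOW(G): in S::=G, the suffix after G is empty, so FOLLOW(G) ⊇ FOLLOW(S) = {$, b, e}; in A::=e G Q g, G is followed by Q g with FIRST {b, e, g}. Thus FOLLOW(G) = {$, b, e, g}.
FOLLOW(Q): in S::=g S Q, the suffix after Q is empty, so FOLLOW(Q) ⊇ FOLLOW(S) = {$, b, e}; in A::=e G Q g, Q is followed by g with FIRST {g}. Thus FOLLOW(Q) = {$, b, e, g}.
FOLLOW(C): in S::=C e, C is followed by e with FIRST {e}; in Q::=C, the suffix after C is empty, so FOLLOW(C) ⊇ FOLLOW(Q) = {$, b, e, g}. Thus FOLLOW(C) = {$, b, e, g}.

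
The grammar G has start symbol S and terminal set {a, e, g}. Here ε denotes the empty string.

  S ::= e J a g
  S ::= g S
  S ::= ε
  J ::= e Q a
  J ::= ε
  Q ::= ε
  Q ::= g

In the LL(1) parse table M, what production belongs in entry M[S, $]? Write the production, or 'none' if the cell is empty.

S ::= ε

FIRST(S): from S::=e J a g we get {e}; from S::=g S we get {g}; from S::=ε we get {ε}. So FIRST(S) = {ε, e, g}.
FIRST(J): from J::=e Q a we get {e}; from J::=ε we get {ε}. So FIRST(J) = {ε, e}.
FIRST(Q): from Q::=ε we get {ε}; from Q::=g we get {g}. So FIRST(Q) = {ε, g}.
FOLLOW(S) includes $ since S is the start symbol.
FOLLOW(S): in S::=g S, the suffix after S is empty (adds nothing new). Thus FOLLOW(S) = {$}.
For S ::= e J a g: FIRST(e J a g) = {e}, so it goes in M[S, t] for t ∈ {e}.
For S ::= g S: FIRST(g S) = {g}, so it goes in M[S, t] for t ∈ {g}.
For S ::= ε: FIRST(ε) = {ε}, so it goes in M[S, t] for t ∈ {}; since ε ∈ FIRST, also for every t ∈ FOLLOW(S) = {$}.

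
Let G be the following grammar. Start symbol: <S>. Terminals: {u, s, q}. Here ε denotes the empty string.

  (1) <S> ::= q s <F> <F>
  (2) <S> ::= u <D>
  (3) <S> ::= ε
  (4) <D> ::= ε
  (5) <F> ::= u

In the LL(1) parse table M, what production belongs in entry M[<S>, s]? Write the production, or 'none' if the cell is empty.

FIRST(<S>): from <S>::=q s <F> <F> we get {q}; from <S>::=u <D> we get {u}; from <S>::=ε we get {ε}. So FIRST(<S>) = {ε, q, u}.
FIRST(<D>): from <D>::=ε we get {ε}. So FIRST(<D>) = {ε}.
FIRST(<F>): from <F>::=u we get {u}. So FIRST(<F>) = {u}.
FOLLOW(<S>) includes $ since <S> is the start symbol.
FOLLOW(<S>): <S> appears on no right-hand side. Thus FOLLOW(<S>) = {$}.
For <S> ::= q s <F> <F>: FIRST(q s <F> <F>) = {q}, so it goes in M[<S>, t] for t ∈ {q}.
For <S> ::= u <D>: FIRST(u <D>) = {u}, so it goes in M[<S>, t] for t ∈ {u}.
For <S> ::= ε: FIRST(ε) = {ε}, so it goes in M[<S>, t] for t ∈ {}; since ε ∈ FIRST, also for every t ∈ FOLLOW(<S>) = {$}.
None of these place a production in M[<S>, s].

none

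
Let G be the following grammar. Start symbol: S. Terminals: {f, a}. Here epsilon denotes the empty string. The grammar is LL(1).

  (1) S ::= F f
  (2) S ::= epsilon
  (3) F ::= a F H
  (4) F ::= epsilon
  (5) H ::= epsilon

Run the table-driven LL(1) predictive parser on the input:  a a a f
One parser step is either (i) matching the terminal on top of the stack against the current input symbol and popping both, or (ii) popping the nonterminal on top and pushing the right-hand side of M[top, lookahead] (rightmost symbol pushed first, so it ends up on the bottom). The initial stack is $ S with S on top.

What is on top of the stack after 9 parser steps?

     Stack          Input      Action
  1  $ S            a a a f $  expand S ::= F f
  2  $ f F          a a a f $  expand F ::= a F H
  3  $ f H F a      a a a f $  match a
  4  $ f H F        a a f $    expand F ::= a F H
  5  $ f H H F a    a a f $    match a
  6  $ f H H F      a f $      expand F ::= a F H
  7  $ f H H H F a  a f $      match a
  8  $ f H H H F    f $        expand F ::= epsilon
  9  $ f H H H      f $        expand H ::= epsilon
Stack after step 9: $ f H H (top = H).

H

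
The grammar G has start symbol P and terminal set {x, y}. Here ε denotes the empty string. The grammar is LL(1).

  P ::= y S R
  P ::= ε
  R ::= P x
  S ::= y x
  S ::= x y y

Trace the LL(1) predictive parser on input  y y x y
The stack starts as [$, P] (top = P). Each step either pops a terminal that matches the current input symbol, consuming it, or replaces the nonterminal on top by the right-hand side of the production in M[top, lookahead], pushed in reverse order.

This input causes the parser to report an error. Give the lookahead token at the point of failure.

$

     Stack      Input      Action
  1  $ P        y y x y $  expand P ::= y S R
  2  $ R S y    y y x y $  match y
  3  $ R S      y x y $    expand S ::= y x
  4  $ R x y    y x y $    match y
  5  $ R x      x y $      match x
  6  $ R        y $        expand R ::= P x
  7  $ x P      y $        expand P ::= y S R
  8  $ x R S y  y $        match y
  9  $ x R S    $          error: M[S, $] is empty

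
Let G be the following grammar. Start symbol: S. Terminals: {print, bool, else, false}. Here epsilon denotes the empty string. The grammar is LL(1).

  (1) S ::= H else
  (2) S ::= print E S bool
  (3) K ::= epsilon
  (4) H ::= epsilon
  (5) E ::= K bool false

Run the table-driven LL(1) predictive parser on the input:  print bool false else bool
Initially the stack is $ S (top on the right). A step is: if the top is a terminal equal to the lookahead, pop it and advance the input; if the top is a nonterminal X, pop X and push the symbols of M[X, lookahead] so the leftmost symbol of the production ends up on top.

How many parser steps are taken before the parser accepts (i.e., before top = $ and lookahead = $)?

      Stack                  Input                         Action
   1  $ S                    print bool false else bool $  expand S ::= print E S bool
   2  $ bool S E print       print bool false else bool $  match print
   3  $ bool S E             bool false else bool $        expand E ::= K bool false
   4  $ bool S false bool K  bool false else bool $        expand K ::= epsilon
   5  $ bool S false bool    bool false else bool $        match bool
   6  $ bool S false         false else bool $             match false
   7  $ bool S               else bool $                   expand S ::= H else
   8  $ bool else H          else bool $                   expand H ::= epsilon
   9  $ bool else            else bool $                   match else
  10  $ bool                 bool $                        match bool
Accept reached after 10 steps.

10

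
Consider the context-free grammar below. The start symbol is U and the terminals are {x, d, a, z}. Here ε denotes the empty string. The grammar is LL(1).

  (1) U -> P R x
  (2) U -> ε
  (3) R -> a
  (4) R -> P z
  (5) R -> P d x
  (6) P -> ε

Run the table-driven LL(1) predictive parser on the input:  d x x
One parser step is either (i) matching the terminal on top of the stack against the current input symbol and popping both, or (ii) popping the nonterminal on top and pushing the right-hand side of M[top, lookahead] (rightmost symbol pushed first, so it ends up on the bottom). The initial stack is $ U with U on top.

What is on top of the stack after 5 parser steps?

x

step 1: stack=$ U  input=d x x $  — expand U -> P R x
step 2: stack=$ x R P  input=d x x $  — expand P -> ε
step 3: stack=$ x R  input=d x x $  — expand R -> P d x
step 4: stack=$ x x d P  input=d x x $  — expand P -> ε
step 5: stack=$ x x d  input=d x x $  — match d
Stack after step 5: $ x x (top = x).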